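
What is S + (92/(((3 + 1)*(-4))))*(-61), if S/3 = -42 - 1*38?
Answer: 443/4 ≈ 110.75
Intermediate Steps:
S = -240 (S = 3*(-42 - 1*38) = 3*(-42 - 38) = 3*(-80) = -240)
S + (92/(((3 + 1)*(-4))))*(-61) = -240 + (92/(((3 + 1)*(-4))))*(-61) = -240 + (92/((4*(-4))))*(-61) = -240 + (92/(-16))*(-61) = -240 + (92*(-1/16))*(-61) = -240 - 23/4*(-61) = -240 + 1403/4 = 443/4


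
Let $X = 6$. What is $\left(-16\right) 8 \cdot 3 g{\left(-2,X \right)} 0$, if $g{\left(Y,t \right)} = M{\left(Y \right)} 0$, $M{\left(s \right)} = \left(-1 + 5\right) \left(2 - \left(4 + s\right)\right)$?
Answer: $0$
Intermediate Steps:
$M{\left(s \right)} = -8 - 4 s$ ($M{\left(s \right)} = 4 \left(-2 - s\right) = -8 - 4 s$)
$g{\left(Y,t \right)} = 0$ ($g{\left(Y,t \right)} = \left(-8 - 4 Y\right) 0 = 0$)
$\left(-16\right) 8 \cdot 3 g{\left(-2,X \right)} 0 = \left(-16\right) 8 \cdot 3 \cdot 0 \cdot 0 = - 128 \cdot 0 \cdot 0 = \left(-128\right) 0 = 0$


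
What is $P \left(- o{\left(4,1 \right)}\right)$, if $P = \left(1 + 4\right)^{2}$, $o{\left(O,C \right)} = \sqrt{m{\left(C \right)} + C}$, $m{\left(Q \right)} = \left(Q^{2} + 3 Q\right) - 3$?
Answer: $- 25 \sqrt{2} \approx -35.355$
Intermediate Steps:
$m{\left(Q \right)} = -3 + Q^{2} + 3 Q$
$o{\left(O,C \right)} = \sqrt{-3 + C^{2} + 4 C}$ ($o{\left(O,C \right)} = \sqrt{\left(-3 + C^{2} + 3 C\right) + C} = \sqrt{-3 + C^{2} + 4 C}$)
$P = 25$ ($P = 5^{2} = 25$)
$P \left(- o{\left(4,1 \right)}\right) = 25 \left(- \sqrt{-3 + 1^{2} + 4 \cdot 1}\right) = 25 \left(- \sqrt{-3 + 1 + 4}\right) = 25 \left(- \sqrt{2}\right) = - 25 \sqrt{2}$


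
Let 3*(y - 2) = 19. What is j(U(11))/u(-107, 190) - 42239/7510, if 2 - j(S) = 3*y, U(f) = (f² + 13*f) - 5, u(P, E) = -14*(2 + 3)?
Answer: -27840/5257 ≈ -5.2958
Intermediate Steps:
y = 25/3 (y = 2 + (⅓)*19 = 2 + 19/3 = 25/3 ≈ 8.3333)
u(P, E) = -70 (u(P, E) = -14*5 = -70)
U(f) = -5 + f² + 13*f
j(S) = -23 (j(S) = 2 - 3*25/3 = 2 - 1*25 = 2 - 25 = -23)
j(U(11))/u(-107, 190) - 42239/7510 = -23/(-70) - 42239/7510 = -23*(-1/70) - 42239*1/7510 = 23/70 - 42239/7510 = -27840/5257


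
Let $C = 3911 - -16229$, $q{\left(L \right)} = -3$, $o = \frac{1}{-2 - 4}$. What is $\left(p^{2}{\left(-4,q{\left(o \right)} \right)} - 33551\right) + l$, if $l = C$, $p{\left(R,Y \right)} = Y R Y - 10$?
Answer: $-11295$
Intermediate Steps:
$o = - \frac{1}{6}$ ($o = \frac{1}{-6} = - \frac{1}{6} \approx -0.16667$)
$p{\left(R,Y \right)} = -10 + R Y^{2}$ ($p{\left(R,Y \right)} = R Y Y - 10 = R Y^{2} - 10 = -10 + R Y^{2}$)
$C = 20140$ ($C = 3911 + 16229 = 20140$)
$l = 20140$
$\left(p^{2}{\left(-4,q{\left(o \right)} \right)} - 33551\right) + l = \left(\left(-10 - 4 \left(-3\right)^{2}\right)^{2} - 33551\right) + 20140 = \left(\left(-10 - 36\right)^{2} - 33551\right) + 20140 = \left(\left(-46\right)^{2} - 33551\right) + 20140 = \left(2116 - 33551\right) + 20140 = -31435 + 20140 = -11295$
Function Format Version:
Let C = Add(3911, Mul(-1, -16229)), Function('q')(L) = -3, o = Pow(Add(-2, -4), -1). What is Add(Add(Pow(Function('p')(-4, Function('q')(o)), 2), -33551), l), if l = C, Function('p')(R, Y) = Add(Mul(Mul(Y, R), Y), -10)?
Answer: -11295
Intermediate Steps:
o = Rational(-1, 6) (o = Pow(-6, -1) = Rational(-1, 6) ≈ -0.16667)
Function('p')(R, Y) = Add(-10, Mul(R, Pow(Y, 2))) (Function('p')(R, Y) = Add(Mul(Mul(R, Y), Y), -10) = Add(Mul(R, Pow(Y, 2)), -10) = Add(-10, Mul(R, Pow(Y, 2))))
C = 20140 (C = Add(3911, 16229) = 20140)
l = 20140
Add(Add(Pow(Function('p')(-4, Function('q')(o)), 2), -33551), l) = Add(Add(Pow(Add(-10, Mul(-4, Pow(-3, 2))), 2), -33551), 20140) = Add(Add(Pow(Add(-10, Mul(-4, 9)), 2), -33551), 20140) = Add(Add(Pow(Add(-10, -36), 2), -33551), 20140) = Add(Add(Pow(-46, 2), -33551), 20140) = Add(Add(2116, -33551), 20140) = Add(-31435, 20140) = -11295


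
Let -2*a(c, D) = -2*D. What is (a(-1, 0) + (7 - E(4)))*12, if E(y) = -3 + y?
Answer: 72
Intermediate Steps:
a(c, D) = D (a(c, D) = -(-1)*D = D)
(a(-1, 0) + (7 - E(4)))*12 = (0 + (7 - (-3 + 4)))*12 = (0 + (7 - 1*1))*12 = (0 + (7 - 1))*12 = (0 + 6)*12 = 6*12 = 72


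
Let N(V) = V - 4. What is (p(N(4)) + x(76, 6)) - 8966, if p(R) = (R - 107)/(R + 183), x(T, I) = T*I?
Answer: -1557437/183 ≈ -8510.6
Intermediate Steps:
x(T, I) = I*T
N(V) = -4 + V
p(R) = (-107 + R)/(183 + R)
(p(N(4)) + x(76, 6)) - 8966 = ((-107 + (-4 + 4))/(183 + (-4 + 4)) + 6*76) - 8966 = ((-107 + 0)/(183 + 0) + 456) - 8966 = (-107/183 + 456) - 8966 = 83341/183 - 8966 = -1557437/183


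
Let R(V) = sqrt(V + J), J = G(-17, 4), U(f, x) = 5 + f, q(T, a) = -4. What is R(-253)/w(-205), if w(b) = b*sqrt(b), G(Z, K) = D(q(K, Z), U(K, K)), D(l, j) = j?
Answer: -2*sqrt(12505)/42025 ≈ -0.0053219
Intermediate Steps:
G(Z, K) = 5 + K
w(b) = b**(3/2)
J = 9 (J = 5 + 4 = 9)
R(V) = sqrt(9 + V) (R(V) = sqrt(V + 9) = sqrt(9 + V))
R(-253)/w(-205) = sqrt(9 - 253)/((-205)**(3/2)) = sqrt(-244)/((-205*I*sqrt(205))) = (2*I*sqrt(61))*(I*sqrt(205)/42025) = -2*sqrt(12505)/42025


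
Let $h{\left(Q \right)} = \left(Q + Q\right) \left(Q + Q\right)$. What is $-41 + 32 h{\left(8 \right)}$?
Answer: $8151$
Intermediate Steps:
$h{\left(Q \right)} = 4 Q^{2}$ ($h{\left(Q \right)} = 2 Q 2 Q = 4 Q^{2}$)
$-41 + 32 h{\left(8 \right)} = -41 + 32 \cdot 4 \cdot 8^{2} = -41 + 32 \cdot 4 \cdot 64 = -41 + 32 \cdot 256 = -41 + 8192 = 8151$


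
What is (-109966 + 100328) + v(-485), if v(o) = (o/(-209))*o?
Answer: -2249567/209 ≈ -10763.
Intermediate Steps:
v(o) = -o²/209 (v(o) = (o*(-1/209))*o = (-o/209)*o = -o²/209)
(-109966 + 100328) + v(-485) = (-109966 + 100328) - 1/209*(-485)² = -9638 - 1/209*235225 = -9638 - 235225/209 = -2249567/209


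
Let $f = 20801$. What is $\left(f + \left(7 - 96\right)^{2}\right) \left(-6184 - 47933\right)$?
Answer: $-1554348474$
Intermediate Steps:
$\left(f + \left(7 - 96\right)^{2}\right) \left(-6184 - 47933\right) = \left(20801 + \left(7 - 96\right)^{2}\right) \left(-6184 - 47933\right) = \left(20801 + \left(-89\right)^{2}\right) \left(-54117\right) = \left(20801 + 7921\right) \left(-54117\right) = 28722 \left(-54117\right) = -1554348474$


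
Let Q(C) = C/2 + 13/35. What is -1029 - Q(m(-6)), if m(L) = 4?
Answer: -36098/35 ≈ -1031.4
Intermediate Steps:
Q(C) = 13/35 + C/2 (Q(C) = C*(½) + 13*(1/35) = C/2 + 13/35 = 13/35 + C/2)
-1029 - Q(m(-6)) = -1029 - (13/35 + (½)*4) = -1029 - (13/35 + 2) = -1029 - 1*83/35 = -1029 - 83/35 = -36098/35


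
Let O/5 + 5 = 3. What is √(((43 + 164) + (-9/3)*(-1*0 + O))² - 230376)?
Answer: I*√174207 ≈ 417.38*I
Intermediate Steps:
O = -10 (O = -25 + 5*3 = -25 + 15 = -10)
√(((43 + 164) + (-9/3)*(-1*0 + O))² - 230376) = √(((43 + 164) + (-9/3)*(-1*0 - 10))² - 230376) = √((207 + (-9*⅓)*(0 - 10))² - 230376) = √((207 - 3*(-10))² - 230376) = √((207 + 30)² - 230376) = √(237² - 230376) = √(56169 - 230376) = √(-174207) = I*√174207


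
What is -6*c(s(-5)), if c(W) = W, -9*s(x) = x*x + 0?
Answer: 50/3 ≈ 16.667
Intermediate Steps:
s(x) = -x²/9 (s(x) = -(x*x + 0)/9 = -(x² + 0)/9 = -x²/9)
-6*c(s(-5)) = -(-2)*(-5)²/3 = -(-2)*25/3 = -6*(-25/9) = 50/3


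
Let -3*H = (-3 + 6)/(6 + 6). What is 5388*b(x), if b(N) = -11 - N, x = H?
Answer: -58819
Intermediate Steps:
H = -1/12 (H = -(-3 + 6)/(3*(6 + 6)) = -1/12 ≈ -0.083333)
x = -1/12 ≈ -0.083333
5388*b(x) = 5388*(-11 - 1*(-1/12)) = 5388*(-11 + 1/12) = 5388*(-131/12) = -58819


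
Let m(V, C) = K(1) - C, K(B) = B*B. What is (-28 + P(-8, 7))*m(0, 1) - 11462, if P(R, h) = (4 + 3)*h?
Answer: -11462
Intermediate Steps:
K(B) = B²
m(V, C) = 1 - C (m(V, C) = 1² - C = 1 - C)
P(R, h) = 7*h
(-28 + P(-8, 7))*m(0, 1) - 11462 = (-28 + 7*7)*(1 - 1*1) - 11462 = (-28 + 49)*(1 - 1) - 11462 = 21*0 - 11462 = 0 - 11462 = -11462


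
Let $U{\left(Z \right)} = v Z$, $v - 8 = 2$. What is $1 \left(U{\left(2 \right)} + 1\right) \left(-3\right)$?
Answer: $-63$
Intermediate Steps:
$v = 10$ ($v = 8 + 2 = 10$)
$U{\left(Z \right)} = 10 Z$
$1 \left(U{\left(2 \right)} + 1\right) \left(-3\right) = 1 \left(10 \cdot 2 + 1\right) \left(-3\right) = 1 \left(20 + 1\right) \left(-3\right) = 1 \cdot 21 \left(-3\right) = 21 \left(-3\right) = -63$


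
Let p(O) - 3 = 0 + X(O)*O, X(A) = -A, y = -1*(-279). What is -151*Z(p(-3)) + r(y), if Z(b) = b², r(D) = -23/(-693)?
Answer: -3767125/693 ≈ -5436.0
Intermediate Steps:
y = 279
r(D) = 23/693 (r(D) = -23*(-1/693) = 23/693)
p(O) = 3 - O² (p(O) = 3 + (0 + (-O)*O) = 3 + (0 - O²) = 3 - O²)
-151*Z(p(-3)) + r(y) = -151*(3 - 1*(-3)²)² + 23/693 = -151*(3 - 1*9)² + 23/693 = -151*(3 - 9)² + 23/693 = -151*(-6)² + 23/693 = -151*36 + 23/693 = -5436 + 23/693 = -3767125/693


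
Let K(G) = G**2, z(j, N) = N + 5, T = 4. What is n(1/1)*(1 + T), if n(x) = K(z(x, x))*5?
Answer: 900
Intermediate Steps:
z(j, N) = 5 + N
n(x) = 5*(5 + x)**2 (n(x) = (5 + x)**2*5 = 5*(5 + x)**2)
n(1/1)*(1 + T) = (5*(5 + 1/1)**2)*(1 + 4) = (5*(5 + 1)**2)*5 = (5*6**2)*5 = (5*36)*5 = 180*5 = 900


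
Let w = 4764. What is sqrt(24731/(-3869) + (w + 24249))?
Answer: sqrt(434204583854)/3869 ≈ 170.31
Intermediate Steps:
sqrt(24731/(-3869) + (w + 24249)) = sqrt(24731/(-3869) + (4764 + 24249)) = sqrt(24731*(-1/3869) + 29013) = sqrt(-24731/3869 + 29013) = sqrt(112226566/3869) = sqrt(434204583854)/3869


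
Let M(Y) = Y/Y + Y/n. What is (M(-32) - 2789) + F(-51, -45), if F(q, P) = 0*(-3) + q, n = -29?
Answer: -82299/29 ≈ -2837.9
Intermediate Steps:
M(Y) = 1 - Y/29 (M(Y) = Y/Y + Y/(-29) = 1 + Y*(-1/29) = 1 - Y/29)
F(q, P) = q (F(q, P) = 0 + q = q)
(M(-32) - 2789) + F(-51, -45) = ((1 - 1/29*(-32)) - 2789) - 51 = ((1 + 32/29) - 2789) - 51 = (61/29 - 2789) - 51 = -80820/29 - 51 = -82299/29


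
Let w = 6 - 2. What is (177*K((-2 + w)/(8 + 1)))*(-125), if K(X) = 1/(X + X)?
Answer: -199125/4 ≈ -49781.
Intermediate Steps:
w = 4
K(X) = 1/(2*X)
(177*K((-2 + w)/(8 + 1)))*(-125) = (177*(1/(2*(((-2 + 4)/(8 + 1))))))*(-125) = (177*(1/(2*((2/9)))))*(-125) = (177*(1/(2*((2*(1/9))))))*(-125) = (177*(1/(2*(2/9))))*(-125) = (177*((1/2)*(9/2)))*(-125) = (177*(9/4))*(-125) = (1593/4)*(-125) = -199125/4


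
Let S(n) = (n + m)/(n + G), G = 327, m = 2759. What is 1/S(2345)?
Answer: 167/319 ≈ 0.52351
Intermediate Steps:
S(n) = (2759 + n)/(327 + n) (S(n) = (n + 2759)/(n + 327) = (2759 + n)/(327 + n))
1/S(2345) = 1/((2759 + 2345)/(327 + 2345)) = 1/(5104/2672) = 1/((1/2672)*5104) = 1/(319/167) = 167/319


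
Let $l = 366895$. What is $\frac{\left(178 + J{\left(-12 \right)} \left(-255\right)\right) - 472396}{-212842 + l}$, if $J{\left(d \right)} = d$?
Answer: $- \frac{156386}{51351} \approx -3.0454$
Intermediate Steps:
$\frac{\left(178 + J{\left(-12 \right)} \left(-255\right)\right) - 472396}{-212842 + l} = \frac{\left(178 - -3060\right) - 472396}{-212842 + 366895} = \frac{\left(178 + 3060\right) - 472396}{154053} = \left(3238 - 472396\right) \frac{1}{154053} = \left(-469158\right) \frac{1}{154053} = - \frac{156386}{51351}$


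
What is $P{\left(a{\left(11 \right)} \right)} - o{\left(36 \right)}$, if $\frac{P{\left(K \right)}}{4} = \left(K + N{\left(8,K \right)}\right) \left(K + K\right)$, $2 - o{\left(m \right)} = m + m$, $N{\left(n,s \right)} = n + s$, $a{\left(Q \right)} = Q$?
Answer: $2710$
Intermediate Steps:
$o{\left(m \right)} = 2 - 2 m$ ($o{\left(m \right)} = 2 - \left(m + m\right) = 2 - 2 m$)
$P{\left(K \right)} = 8 K \left(8 + 2 K\right)$ ($P{\left(K \right)} = 4 \left(K + \left(8 + K\right)\right) \left(K + K\right) = 4 \left(8 + 2 K\right) 2 K = 4 \cdot 2 K \left(8 + 2 K\right) = 8 K \left(8 + 2 K\right)$)
$P{\left(a{\left(11 \right)} \right)} - o{\left(36 \right)} = 16 \cdot 11 \left(4 + 11\right) - \left(2 - 72\right) = 16 \cdot 11 \cdot 15 - \left(2 - 72\right) = 2640 - -70 = 2640 + 70 = 2710$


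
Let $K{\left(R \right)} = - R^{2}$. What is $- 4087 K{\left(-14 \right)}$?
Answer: $801052$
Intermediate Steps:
$- 4087 K{\left(-14 \right)} = - 4087 \left(- \left(-14\right)^{2}\right) = - 4087 \left(\left(-1\right) 196\right) = \left(-4087\right) \left(-196\right) = 801052$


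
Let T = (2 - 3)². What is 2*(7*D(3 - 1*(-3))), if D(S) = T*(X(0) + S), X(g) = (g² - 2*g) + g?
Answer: 84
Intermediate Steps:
X(g) = g² - g
T = 1 (T = (-1)² = 1)
D(S) = S (D(S) = 1*(0*(-1 + 0) + S) = 1*(0*(-1) + S) = 1*(0 + S) = 1*S = S)
2*(7*D(3 - 1*(-3))) = 2*(7*(3 - 1*(-3))) = 2*(7*(3 + 3)) = 2*(7*6) = 2*42 = 84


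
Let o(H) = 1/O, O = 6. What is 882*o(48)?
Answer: 147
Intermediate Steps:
o(H) = 1/6
882*o(48) = 882*(1/6) = 147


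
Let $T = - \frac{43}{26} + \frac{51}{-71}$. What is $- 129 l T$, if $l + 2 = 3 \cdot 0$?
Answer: $- \frac{564891}{923} \approx -612.02$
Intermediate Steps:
$T = - \frac{4379}{1846}$ ($T = \left(-43\right) \frac{1}{26} + 51 \left(- \frac{1}{71}\right) = - \frac{43}{26} - \frac{51}{71} = - \frac{4379}{1846} \approx -2.3722$)
$l = -2$ ($l = -2 + 3 \cdot 0 = -2 + 0 = -2$)
$- 129 l T = \left(-129\right) \left(-2\right) \left(- \frac{4379}{1846}\right) = 258 \left(- \frac{4379}{1846}\right) = - \frac{564891}{923}$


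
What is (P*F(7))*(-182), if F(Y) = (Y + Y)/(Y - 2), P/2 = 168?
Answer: -856128/5 ≈ -1.7123e+5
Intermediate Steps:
P = 336 (P = 2*168 = 336)
F(Y) = 2*Y/(-2 + Y) (F(Y) = (2*Y)/(-2 + Y) = 2*Y/(-2 + Y))
(P*F(7))*(-182) = (336*(2*7/(-2 + 7)))*(-182) = (336*(2*7/5))*(-182) = (336*(2*7*(1/5)))*(-182) = (336*(14/5))*(-182) = (4704/5)*(-182) = -856128/5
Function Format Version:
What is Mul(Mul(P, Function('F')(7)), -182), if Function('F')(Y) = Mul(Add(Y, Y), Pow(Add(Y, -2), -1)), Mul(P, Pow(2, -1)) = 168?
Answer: Rational(-856128, 5) ≈ -1.7123e+5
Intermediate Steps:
P = 336 (P = Mul(2, 168) = 336)
Function('F')(Y) = Mul(2, Y, Pow(Add(-2, Y), -1)) (Function('F')(Y) = Mul(Mul(2, Y), Pow(Add(-2, Y), -1)) = Mul(2, Y, Pow(Add(-2, Y), -1)))
Mul(Mul(P, Function('F')(7)), -182) = Mul(Mul(336, Mul(2, 7, Pow(Add(-2, 7), -1))), -182) = Mul(Mul(336, Mul(2, 7, Pow(5, -1))), -182) = Mul(Mul(336, Mul(2, 7, Rational(1, 5))), -182) = Mul(Mul(336, Rational(14, 5)), -182) = Mul(Rational(4704, 5), -182) = Rational(-856128, 5)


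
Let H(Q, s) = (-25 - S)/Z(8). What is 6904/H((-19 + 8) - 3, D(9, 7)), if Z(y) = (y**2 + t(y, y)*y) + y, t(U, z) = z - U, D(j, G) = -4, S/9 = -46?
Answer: 497088/389 ≈ 1277.9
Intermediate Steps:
S = -414 (S = 9*(-46) = -414)
Z(y) = y + y**2 (Z(y) = (y**2 + (y - y)*y) + y = (y**2 + 0*y) + y = (y**2 + 0) + y = y**2 + y = y + y**2)
H(Q, s) = 389/72 (H(Q, s) = (-25 - 1*(-414))/((8*(1 + 8))) = (-25 + 414)/((8*9)) = 389/72)
6904/H((-19 + 8) - 3, D(9, 7)) = 6904/(389/72) = 6904*(72/389) = 497088/389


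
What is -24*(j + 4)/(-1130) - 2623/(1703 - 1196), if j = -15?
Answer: -1548919/286455 ≈ -5.4072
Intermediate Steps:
-24*(j + 4)/(-1130) - 2623/(1703 - 1196) = -24*(-15 + 4)/(-1130) - 2623/(1703 - 1196) = -24*(-11)*(-1/1130) - 2623/507 = 264*(-1/1130) - 2623*1/507 = -132/565 - 2623/507 = -1548919/286455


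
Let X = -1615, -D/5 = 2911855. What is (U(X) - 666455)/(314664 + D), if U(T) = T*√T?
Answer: 666455/14244611 + 1615*I*√1615/14244611 ≈ 0.046786 + 0.0045563*I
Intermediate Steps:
D = -14559275 (D = -5*2911855 = -14559275)
U(T) = T^(3/2)
(U(X) - 666455)/(314664 + D) = ((-1615)^(3/2) - 666455)/(314664 - 14559275) = (-1615*I*√1615 - 666455)/(-14244611) = (-666455 - 1615*I*√1615)*(-1/14244611) = 666455/14244611 + 1615*I*√1615/14244611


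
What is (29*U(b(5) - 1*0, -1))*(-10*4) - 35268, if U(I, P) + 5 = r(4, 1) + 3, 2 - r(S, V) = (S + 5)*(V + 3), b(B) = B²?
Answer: 6492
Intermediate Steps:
r(S, V) = 2 - (3 + V)*(5 + S) (r(S, V) = 2 - (S + 5)*(V + 3) = 2 - (5 + S)*(3 + V) = 2 - (3 + V)*(5 + S))
U(I, P) = -36 (U(I, P) = -5 + ((-13 - 5*1 - 3*4 - 1*4*1) + 3) = -5 + ((-13 - 5 - 12 - 4) + 3) = -5 + (-34 + 3) = -5 - 31 = -36)
(29*U(b(5) - 1*0, -1))*(-10*4) - 35268 = (29*(-36))*(-10*4) - 35268 = -1044*(-40) - 35268 = 41760 - 35268 = 6492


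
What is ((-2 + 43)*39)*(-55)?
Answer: -87945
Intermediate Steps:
((-2 + 43)*39)*(-55) = (41*39)*(-55) = 1599*(-55) = -87945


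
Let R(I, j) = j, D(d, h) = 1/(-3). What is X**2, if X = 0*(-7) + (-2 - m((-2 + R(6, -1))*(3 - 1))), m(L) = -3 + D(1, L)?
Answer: 16/9 ≈ 1.7778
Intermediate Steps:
D(d, h) = -1/3
m(L) = -10/3 (m(L) = -3 - 1/3 = -10/3)
X = 4/3 (X = 0*(-7) + (-2 - 1*(-10/3)) = 0 + (-2 + 10/3) = 0 + 4/3 = 4/3 ≈ 1.3333)
X**2 = (4/3)**2 = 16/9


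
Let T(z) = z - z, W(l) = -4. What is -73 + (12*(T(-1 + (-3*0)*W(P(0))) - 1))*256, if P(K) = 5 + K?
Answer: -3145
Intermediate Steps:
T(z) = 0
-73 + (12*(T(-1 + (-3*0)*W(P(0))) - 1))*256 = -73 + (12*(0 - 1))*256 = -73 + (12*(-1))*256 = -73 - 12*256 = -73 - 3072 = -3145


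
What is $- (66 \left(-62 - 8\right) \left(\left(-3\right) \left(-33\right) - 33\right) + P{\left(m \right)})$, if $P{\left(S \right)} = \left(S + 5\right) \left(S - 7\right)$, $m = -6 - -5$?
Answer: $304952$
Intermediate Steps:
$m = -1$ ($m = -6 + 5 = -1$)
$P{\left(S \right)} = \left(-7 + S\right) \left(5 + S\right)$ ($P{\left(S \right)} = \left(5 + S\right) \left(-7 + S\right) = \left(-7 + S\right) \left(5 + S\right)$)
$- (66 \left(-62 - 8\right) \left(\left(-3\right) \left(-33\right) - 33\right) + P{\left(m \right)}) = - (66 \left(-62 - 8\right) \left(\left(-3\right) \left(-33\right) - 33\right) - \left(33 - 1\right)) = - (66 \left(- 70 \left(99 - 33\right)\right) + \left(-35 + 1 + 2\right)) = - (66 \left(\left(-70\right) 66\right) - 32) = - (66 \left(-4620\right) - 32) = - (-304920 - 32) = \left(-1\right) \left(-304952\right) = 304952$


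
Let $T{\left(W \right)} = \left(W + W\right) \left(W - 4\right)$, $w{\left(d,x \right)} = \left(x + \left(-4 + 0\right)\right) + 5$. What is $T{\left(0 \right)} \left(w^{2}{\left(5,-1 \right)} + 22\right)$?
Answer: $0$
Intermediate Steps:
$w{\left(d,x \right)} = 1 + x$ ($w{\left(d,x \right)} = \left(x - 4\right) + 5 = \left(-4 + x\right) + 5 = 1 + x$)
$T{\left(W \right)} = 2 W \left(-4 + W\right)$
$T{\left(0 \right)} \left(w^{2}{\left(5,-1 \right)} + 22\right) = 2 \cdot 0 \left(-4 + 0\right) \left(\left(1 - 1\right)^{2} + 22\right) = 2 \cdot 0 \left(-4\right) \left(0^{2} + 22\right) = 0 \left(0 + 22\right) = 0 \cdot 22 = 0$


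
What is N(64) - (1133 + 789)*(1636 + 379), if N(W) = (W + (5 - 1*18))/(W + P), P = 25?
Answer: -344681819/89 ≈ -3.8728e+6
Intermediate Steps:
N(W) = (-13 + W)/(25 + W) (N(W) = (W + (5 - 1*18))/(W + 25) = (W + (5 - 18))/(25 + W) = (W - 13)/(25 + W) = (-13 + W)/(25 + W))
N(64) - (1133 + 789)*(1636 + 379) = (-13 + 64)/(25 + 64) - (1133 + 789)*(1636 + 379) = 51/89 - 1922*2015 = (1/89)*51 - 1*3872830 = 51/89 - 3872830 = -344681819/89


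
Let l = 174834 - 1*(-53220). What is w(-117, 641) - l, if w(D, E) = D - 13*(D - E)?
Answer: -218317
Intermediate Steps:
l = 228054 (l = 174834 + 53220 = 228054)
w(D, E) = -12*D + 13*E (w(D, E) = D + (-13*D + 13*E) = -12*D + 13*E)
w(-117, 641) - l = (-12*(-117) + 13*641) - 1*228054 = (1404 + 8333) - 228054 = 9737 - 228054 = -218317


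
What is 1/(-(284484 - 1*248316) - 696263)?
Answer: -1/732431 ≈ -1.3653e-6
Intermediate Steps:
1/(-(284484 - 1*248316) - 696263) = 1/(-(284484 - 248316) - 696263) = 1/(-1*36168 - 696263) = 1/(-36168 - 696263) = 1/(-732431) = -1/732431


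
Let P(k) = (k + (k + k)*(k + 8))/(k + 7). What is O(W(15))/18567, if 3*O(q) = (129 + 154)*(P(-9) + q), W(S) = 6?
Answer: 283/37134 ≈ 0.0076210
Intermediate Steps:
P(k) = (k + 2*k*(8 + k))/(7 + k) (P(k) = (k + (2*k)*(8 + k))/(7 + k) = (k + 2*k*(8 + k))/(7 + k))
O(q) = -849/2 + 283*q/3 (O(q) = ((129 + 154)*(-9*(17 + 2*(-9))/(7 - 9) + q))/3 = (283*(-9*(17 - 18)/(-2) + q))/3 = (283*(-9*(-½)*(-1) + q))/3 = (283*(-9/2 + q))/3 = (-2547/2 + 283*q)/3 = -849/2 + 283*q/3)
O(W(15))/18567 = (-849/2 + (283/3)*6)/18567 = (-849/2 + 566)*(1/18567) = (283/2)*(1/18567) = 283/37134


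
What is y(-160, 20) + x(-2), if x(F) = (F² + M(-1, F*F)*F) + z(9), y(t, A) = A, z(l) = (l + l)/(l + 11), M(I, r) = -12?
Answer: 489/10 ≈ 48.900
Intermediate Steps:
z(l) = 2*l/(11 + l) (z(l) = (2*l)/(11 + l) = 2*l/(11 + l))
x(F) = 9/10 + F² - 12*F (x(F) = (F² - 12*F) + 2*9/(11 + 9) = (F² - 12*F) + 2*9/20 = (F² - 12*F) + 2*9*(1/20) = (F² - 12*F) + 9/10 = 9/10 + F² - 12*F)
y(-160, 20) + x(-2) = 20 + (9/10 + (-2)² - 12*(-2)) = 20 + (9/10 + 4 + 24) = 20 + 289/10 = 489/10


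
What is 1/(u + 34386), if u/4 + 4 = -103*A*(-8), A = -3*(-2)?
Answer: 1/54146 ≈ 1.8469e-5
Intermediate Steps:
A = 6
u = 19760 (u = -16 + 4*(-618*(-8)) = -16 + 4*(-103*(-48)) = -16 + 4*4944 = -16 + 19776 = 19760)
1/(u + 34386) = 1/(19760 + 34386) = 1/54146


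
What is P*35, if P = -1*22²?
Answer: -16940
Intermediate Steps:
P = -484 (P = -1*484 = -484)
P*35 = -484*35 = -16940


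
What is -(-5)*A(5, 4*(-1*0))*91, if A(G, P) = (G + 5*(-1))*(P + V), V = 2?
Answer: 0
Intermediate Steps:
A(G, P) = (-5 + G)*(2 + P) (A(G, P) = (G + 5*(-1))*(P + 2) = (G - 5)*(2 + P) = (-5 + G)*(2 + P))
-(-5)*A(5, 4*(-1*0))*91 = -(-5)*(-10 - 20*(-1*0) + 2*5 + 5*(4*(-1*0)))*91 = -(-5)*(-10 - 20*0 + 10 + 5*(4*0))*91 = -(-5)*(-10 - 5*0 + 10 + 5*0)*91 = -(-5)*(-10 + 0 + 10 + 0)*91 = -(-5)*0*91 = -5*0*91 = 0*91 = 0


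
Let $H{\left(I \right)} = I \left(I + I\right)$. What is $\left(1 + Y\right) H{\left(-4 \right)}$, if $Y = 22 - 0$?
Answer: $736$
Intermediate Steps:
$H{\left(I \right)} = 2 I^{2}$ ($H{\left(I \right)} = I 2 I = 2 I^{2}$)
$Y = 22$ ($Y = 22 + 0 = 22$)
$\left(1 + Y\right) H{\left(-4 \right)} = \left(1 + 22\right) 2 \left(-4\right)^{2} = 23 \cdot 2 \cdot 16 = 23 \cdot 32 = 736$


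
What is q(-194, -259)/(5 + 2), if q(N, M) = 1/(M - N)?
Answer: -1/455 ≈ -0.0021978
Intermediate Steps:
q(-194, -259)/(5 + 2) = 1/((-259 - 1*(-194))*(5 + 2)) = 1/((-259 + 194)*7) = (⅐)/(-65) = -1/65*⅐ = -1/455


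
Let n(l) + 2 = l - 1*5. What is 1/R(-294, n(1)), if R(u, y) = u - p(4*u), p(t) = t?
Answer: 1/882 ≈ 0.0011338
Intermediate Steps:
n(l) = -7 + l (n(l) = -2 + (l - 1*5) = -2 + (l - 5) = -2 + (-5 + l) = -7 + l)
R(u, y) = -3*u (R(u, y) = u - 4*u = -3*u)
1/R(-294, n(1)) = 1/(-3*(-294)) = 1/882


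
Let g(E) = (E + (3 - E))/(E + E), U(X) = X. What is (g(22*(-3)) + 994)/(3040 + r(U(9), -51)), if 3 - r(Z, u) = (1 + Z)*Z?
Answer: 43735/129932 ≈ 0.33660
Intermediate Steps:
r(Z, u) = 3 - Z*(1 + Z) (r(Z, u) = 3 - (1 + Z)*Z = 3 - Z*(1 + Z))
g(E) = 3/(2*E) (g(E) = 3/((2*E)) = 3*(1/(2*E)) = 3/(2*E))
(g(22*(-3)) + 994)/(3040 + r(U(9), -51)) = (3/(2*((22*(-3)))) + 994)/(3040 + (3 - 1*9 - 1*9²)) = ((3/2)/(-66) + 994)/(3040 + (3 - 9 - 1*81)) = ((3/2)*(-1/66) + 994)/(3040 + (3 - 9 - 81)) = (-1/44 + 994)/(3040 - 87) = (43735/44)/2953 = (43735/44)*(1/2953) = 43735/129932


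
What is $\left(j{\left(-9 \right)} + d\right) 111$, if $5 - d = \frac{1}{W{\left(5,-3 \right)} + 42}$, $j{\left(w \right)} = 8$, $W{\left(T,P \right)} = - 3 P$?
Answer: $\frac{24494}{17} \approx 1440.8$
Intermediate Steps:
$d = \frac{254}{51}$ ($d = 5 - \frac{1}{\left(-3\right) \left(-3\right) + 42} = 5 - \frac{1}{9 + 42} = 5 - \frac{1}{51} = \frac{254}{51} \approx 4.9804$)
$\left(j{\left(-9 \right)} + d\right) 111 = \left(8 + \frac{254}{51}\right) 111 = \frac{662}{51} \cdot 111 = \frac{24494}{17}$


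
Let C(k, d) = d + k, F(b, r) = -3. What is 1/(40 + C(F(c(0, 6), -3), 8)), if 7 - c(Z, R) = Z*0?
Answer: 1/45 ≈ 0.022222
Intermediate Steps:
c(Z, R) = 7 (c(Z, R) = 7 - Z*0 = 7 - 1*0 = 7 + 0 = 7)
1/(40 + C(F(c(0, 6), -3), 8)) = 1/(40 + (8 - 3)) = 1/(40 + 5) = 1/45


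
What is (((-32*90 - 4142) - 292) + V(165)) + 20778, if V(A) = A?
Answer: 13629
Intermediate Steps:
(((-32*90 - 4142) - 292) + V(165)) + 20778 = (((-32*90 - 4142) - 292) + 165) + 20778 = (((-2880 - 4142) - 292) + 165) + 20778 = ((-7022 - 292) + 165) + 20778 = (-7314 + 165) + 20778 = -7149 + 20778 = 13629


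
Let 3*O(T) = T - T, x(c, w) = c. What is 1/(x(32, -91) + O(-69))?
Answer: 1/32 ≈ 0.031250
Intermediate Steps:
O(T) = 0 (O(T) = (T - T)/3 = (1/3)*0 = 0)
1/(x(32, -91) + O(-69)) = 1/(32 + 0) = 1/32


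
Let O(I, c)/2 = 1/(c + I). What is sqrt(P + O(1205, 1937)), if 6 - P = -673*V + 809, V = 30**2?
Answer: 6*sqrt(41469738843)/1571 ≈ 777.75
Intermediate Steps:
V = 900
O(I, c) = 2/(I + c) (O(I, c) = 2/(c + I) = 2/(I + c))
P = 604897 (P = 6 - (-673*900 + 809) = 6 - (-605700 + 809) = 6 - 1*(-604891) = 6 + 604891 = 604897)
sqrt(P + O(1205, 1937)) = sqrt(604897 + 2/(1205 + 1937)) = sqrt(604897 + 2/3142) = sqrt(604897 + 2*(1/3142)) = sqrt(604897 + 1/1571) = sqrt(950293188/1571) = 6*sqrt(41469738843)/1571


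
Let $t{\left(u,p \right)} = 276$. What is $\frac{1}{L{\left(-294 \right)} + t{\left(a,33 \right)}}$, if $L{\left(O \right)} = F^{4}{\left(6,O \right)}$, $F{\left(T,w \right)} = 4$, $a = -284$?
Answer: $\frac{1}{532} \approx 0.0018797$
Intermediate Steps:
$L{\left(O \right)} = 256$ ($L{\left(O \right)} = 4^{4} = 256$)
$\frac{1}{L{\left(-294 \right)} + t{\left(a,33 \right)}} = \frac{1}{256 + 276} = \frac{1}{532}$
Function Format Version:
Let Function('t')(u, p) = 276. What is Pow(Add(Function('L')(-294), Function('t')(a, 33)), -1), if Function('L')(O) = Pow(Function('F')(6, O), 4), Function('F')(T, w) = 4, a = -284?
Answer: Rational(1, 532) ≈ 0.0018797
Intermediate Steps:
Function('L')(O) = 256 (Function('L')(O) = Pow(4, 4) = 256)
Pow(Add(Function('L')(-294), Function('t')(a, 33)), -1) = Pow(Add(256, 276), -1) = Pow(532, -1) = Rational(1, 532)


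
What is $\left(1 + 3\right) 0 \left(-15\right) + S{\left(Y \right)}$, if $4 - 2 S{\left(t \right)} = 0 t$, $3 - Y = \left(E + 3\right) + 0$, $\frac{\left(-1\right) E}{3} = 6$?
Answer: $2$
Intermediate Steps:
$E = -18$ ($E = \left(-3\right) 6 = -18$)
$Y = 18$ ($Y = 3 - \left(\left(-18 + 3\right) + 0\right) = 3 - \left(-15 + 0\right) = 3 - -15 = 3 + 15 = 18$)
$S{\left(t \right)} = 2$ ($S{\left(t \right)} = 2 - \frac{0 t}{2} = 2 - 0 = 2 + 0 = 2$)
$\left(1 + 3\right) 0 \left(-15\right) + S{\left(Y \right)} = \left(1 + 3\right) 0 \left(-15\right) + 2 = 4 \cdot 0 \left(-15\right) + 2 = 0 \left(-15\right) + 2 = 0 + 2 = 2$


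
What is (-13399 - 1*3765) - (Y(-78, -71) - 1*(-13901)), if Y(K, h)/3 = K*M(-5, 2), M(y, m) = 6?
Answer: -29661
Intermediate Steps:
Y(K, h) = 18*K (Y(K, h) = 3*(K*6) = 3*(6*K) = 18*K)
(-13399 - 1*3765) - (Y(-78, -71) - 1*(-13901)) = (-13399 - 1*3765) - (18*(-78) - 1*(-13901)) = (-13399 - 3765) - (-1404 + 13901) = -17164 - 1*12497 = -17164 - 12497 = -29661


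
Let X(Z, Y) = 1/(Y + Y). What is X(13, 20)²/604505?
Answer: 1/967208000 ≈ 1.0339e-9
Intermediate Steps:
X(Z, Y) = 1/(2*Y)
X(13, 20)²/604505 = ((½)/20)²/604505 = ((½)*(1/20))²*(1/604505) = (1/40)²*(1/604505) = (1/1600)*(1/604505) = 1/967208000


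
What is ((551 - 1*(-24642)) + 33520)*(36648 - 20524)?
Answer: 946688412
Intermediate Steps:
((551 - 1*(-24642)) + 33520)*(36648 - 20524) = ((551 + 24642) + 33520)*16124 = (25193 + 33520)*16124 = 58713*16124 = 946688412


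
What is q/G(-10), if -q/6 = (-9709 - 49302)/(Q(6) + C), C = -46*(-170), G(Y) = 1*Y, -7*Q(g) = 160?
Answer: -1239231/272900 ≈ -4.5410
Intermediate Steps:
Q(g) = -160/7 (Q(g) = -⅐*160 = -160/7)
G(Y) = Y
C = 7820
q = 1239231/27290 (q = -6*(-9709 - 49302)/(-160/7 + 7820) = -(-354066)/54580/7 = -(-354066)*7/54580 = -6*(-413077/54580) = 1239231/27290 ≈ 45.410)
q/G(-10) = (1239231/27290)/(-10) = (1239231/27290)*(-⅒) = -1239231/272900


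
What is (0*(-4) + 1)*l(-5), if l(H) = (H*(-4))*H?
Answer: -100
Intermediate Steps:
l(H) = -4*H² (l(H) = (-4*H)*H = -4*H²)
(0*(-4) + 1)*l(-5) = (0*(-4) + 1)*(-4*(-5)²) = (0 + 1)*(-4*25) = 1*(-100) = -100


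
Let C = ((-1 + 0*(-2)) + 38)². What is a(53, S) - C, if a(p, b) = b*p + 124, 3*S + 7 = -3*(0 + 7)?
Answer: -5219/3 ≈ -1739.7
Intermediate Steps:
S = -28/3 (S = -7/3 + (-3*(0 + 7))/3 = -7/3 + (-3*7)/3 = -7/3 + (⅓)*(-21) = -7/3 - 7 = -28/3 ≈ -9.3333)
a(p, b) = 124 + b*p
C = 1369 (C = ((-1 + 0) + 38)² = (-1 + 38)² = 37² = 1369)
a(53, S) - C = (124 - 28/3*53) - 1*1369 = (124 - 1484/3) - 1369 = -1112/3 - 1369 = -5219/3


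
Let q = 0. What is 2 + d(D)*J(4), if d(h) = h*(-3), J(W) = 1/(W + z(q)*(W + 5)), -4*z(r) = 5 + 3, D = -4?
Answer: 8/7 ≈ 1.1429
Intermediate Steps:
z(r) = -2 (z(r) = -(5 + 3)/4 = -1/4*8 = -2)
J(W) = 1/(-10 - W) (J(W) = 1/(W - 2*(W + 5)) = 1/(W - 2*(5 + W)) = 1/(W + (-10 - 2*W)) = 1/(-10 - W))
d(h) = -3*h
2 + d(D)*J(4) = 2 + (-3*(-4))/(-10 - 1*4) = 2 + 12/(-10 - 4) = 2 + 12/(-14) = 2 + 12*(-1/14) = 2 - 6/7 = 8/7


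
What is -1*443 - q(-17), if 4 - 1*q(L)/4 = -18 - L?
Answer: -463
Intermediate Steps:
q(L) = 88 + 4*L (q(L) = 16 - 4*(-18 - L) = 16 + (72 + 4*L) = 88 + 4*L)
-1*443 - q(-17) = -1*443 - (88 + 4*(-17)) = -443 - (88 - 68) = -443 - 1*20 = -443 - 20 = -463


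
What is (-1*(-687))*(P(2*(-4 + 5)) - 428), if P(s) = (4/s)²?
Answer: -291288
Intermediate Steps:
P(s) = 16/s²
(-1*(-687))*(P(2*(-4 + 5)) - 428) = (-1*(-687))*(16/(2*(-4 + 5))² - 428) = 687*(16/(2*1)² - 428) = 687*(16/2² - 428) = 687*(16*(¼) - 428) = 687*(4 - 428) = 687*(-424) = -291288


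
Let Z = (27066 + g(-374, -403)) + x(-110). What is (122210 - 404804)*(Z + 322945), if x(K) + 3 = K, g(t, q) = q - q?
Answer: -98879075412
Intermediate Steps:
g(t, q) = 0
x(K) = -3 + K
Z = 26953 (Z = (27066 + 0) + (-3 - 110) = 27066 - 113 = 26953)
(122210 - 404804)*(Z + 322945) = (122210 - 404804)*(26953 + 322945) = -282594*349898 = -98879075412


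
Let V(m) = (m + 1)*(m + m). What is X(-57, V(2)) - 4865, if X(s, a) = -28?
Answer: -4893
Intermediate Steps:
V(m) = 2*m*(1 + m) (V(m) = (1 + m)*(2*m) = 2*m*(1 + m))
X(-57, V(2)) - 4865 = -28 - 4865 = -4893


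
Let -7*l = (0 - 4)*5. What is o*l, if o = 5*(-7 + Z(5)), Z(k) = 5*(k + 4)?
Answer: 3800/7 ≈ 542.86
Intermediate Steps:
Z(k) = 20 + 5*k (Z(k) = 5*(4 + k) = 20 + 5*k)
l = 20/7 (l = -(0 - 4)*5/7 = -(-4)*5/7 = -⅐*(-20) = 20/7 ≈ 2.8571)
o = 190 (o = 5*(-7 + (20 + 5*5)) = 5*(-7 + (20 + 25)) = 5*(-7 + 45) = 5*38 = 190)
o*l = 190*(20/7) = 3800/7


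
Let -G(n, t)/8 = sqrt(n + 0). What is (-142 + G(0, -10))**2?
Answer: 20164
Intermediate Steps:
G(n, t) = -8*sqrt(n) (G(n, t) = -8*sqrt(n + 0) = -8*sqrt(n))
(-142 + G(0, -10))**2 = (-142 - 8*sqrt(0))**2 = (-142 - 8*0)**2 = (-142 + 0)**2 = (-142)**2 = 20164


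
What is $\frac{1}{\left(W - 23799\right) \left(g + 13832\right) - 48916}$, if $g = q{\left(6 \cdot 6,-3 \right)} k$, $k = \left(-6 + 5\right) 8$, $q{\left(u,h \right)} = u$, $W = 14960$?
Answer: $- \frac{1}{119764332} \approx -8.3497 \cdot 10^{-9}$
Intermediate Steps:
$k = -8$ ($k = \left(-1\right) 8 = -8$)
$g = -288$ ($g = 6 \cdot 6 \left(-8\right) = 36 \left(-8\right) = -288$)
$\frac{1}{\left(W - 23799\right) \left(g + 13832\right) - 48916} = \frac{1}{\left(14960 - 23799\right) \left(-288 + 13832\right) - 48916} = \frac{1}{\left(-8839\right) 13544 - 48916} = \frac{1}{-119715416 - 48916} = \frac{1}{-119764332} = - \frac{1}{119764332}$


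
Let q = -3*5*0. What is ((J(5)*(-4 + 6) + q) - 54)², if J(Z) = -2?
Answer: 3364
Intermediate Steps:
q = 0 (q = -15*0 = 0)
((J(5)*(-4 + 6) + q) - 54)² = ((-2*(-4 + 6) + 0) - 54)² = ((-2*2 + 0) - 54)² = ((-4 + 0) - 54)² = (-4 - 54)² = (-58)² = 3364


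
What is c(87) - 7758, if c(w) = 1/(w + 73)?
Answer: -1241279/160 ≈ -7758.0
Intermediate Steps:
c(w) = 1/(73 + w)
c(87) - 7758 = 1/(73 + 87) - 7758 = 1/160 - 7758 = -1241279/160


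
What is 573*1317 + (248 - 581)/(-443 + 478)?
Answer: 26412102/35 ≈ 7.5463e+5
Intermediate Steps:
573*1317 + (248 - 581)/(-443 + 478) = 754641 - 333/35 = 26412102/35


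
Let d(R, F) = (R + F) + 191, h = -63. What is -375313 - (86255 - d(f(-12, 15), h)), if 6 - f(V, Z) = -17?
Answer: -461417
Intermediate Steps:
f(V, Z) = 23 (f(V, Z) = 6 - 1*(-17) = 6 + 17 = 23)
d(R, F) = 191 + F + R (d(R, F) = (F + R) + 191 = 191 + F + R)
-375313 - (86255 - d(f(-12, 15), h)) = -375313 - (86255 - (191 - 63 + 23)) = -375313 - (86255 - 1*151) = -375313 - (86255 - 151) = -375313 - 1*86104 = -375313 - 86104 = -461417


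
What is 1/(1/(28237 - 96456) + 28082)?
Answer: 68219/1915725957 ≈ 3.5610e-5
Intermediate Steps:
1/(1/(28237 - 96456) + 28082) = 1/(1/(-68219) + 28082) = 1/(-1/68219 + 28082) = 1/(1915725957/68219) = 68219/1915725957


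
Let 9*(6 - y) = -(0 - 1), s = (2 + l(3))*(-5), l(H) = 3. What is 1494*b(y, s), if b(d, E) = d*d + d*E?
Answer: -1513256/9 ≈ -1.6814e+5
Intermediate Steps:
s = -25 (s = (2 + 3)*(-5) = 5*(-5) = -25)
y = 53/9 (y = 6 - (-1)*(0 - 1)/9 = 6 - (-1)*(-1)/9 = 6 - ⅑*1 = 6 - ⅑ = 53/9 ≈ 5.8889)
b(d, E) = d² + E*d
1494*b(y, s) = 1494*(53*(-25 + 53/9)/9) = 1494*((53/9)*(-172/9)) = 1494*(-9116/81) = -1513256/9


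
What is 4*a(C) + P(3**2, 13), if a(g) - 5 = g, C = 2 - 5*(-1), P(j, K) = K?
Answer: 61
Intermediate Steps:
C = 7 (C = 2 + 5 = 7)
a(g) = 5 + g
4*a(C) + P(3**2, 13) = 4*(5 + 7) + 13 = 4*12 + 13 = 48 + 13 = 61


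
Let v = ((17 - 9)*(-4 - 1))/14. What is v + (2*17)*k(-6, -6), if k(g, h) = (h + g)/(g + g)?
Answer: 218/7 ≈ 31.143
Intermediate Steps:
k(g, h) = (g + h)/(2*g) (k(g, h) = (g + h)/((2*g)) = (g + h)*(1/(2*g)) = (g + h)/(2*g))
v = -20/7 (v = (8*(-5))*(1/14) = -40*1/14 = -20/7 ≈ -2.8571)
v + (2*17)*k(-6, -6) = -20/7 + (2*17)*((½)*(-6 - 6)/(-6)) = -20/7 + 34*((½)*(-⅙)*(-12)) = -20/7 + 34*1 = -20/7 + 34 = 218/7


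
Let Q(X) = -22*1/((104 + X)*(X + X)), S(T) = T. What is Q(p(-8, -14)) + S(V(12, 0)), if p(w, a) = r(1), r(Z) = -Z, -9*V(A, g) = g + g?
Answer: 11/103 ≈ 0.10680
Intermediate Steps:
V(A, g) = -2*g/9 (V(A, g) = -(g + g)/9 = -2*g/9)
p(w, a) = -1 (p(w, a) = -1*1 = -1)
Q(X) = -11/(X*(104 + X)) (Q(X) = -22*1/(2*X*(104 + X)) = -11/(X*(104 + X)))
Q(p(-8, -14)) + S(V(12, 0)) = -11/(-1*(104 - 1)) - 2/9*0 = -11*(-1)/103 + 0 = -11*(-1)*1/103 + 0 = 11/103 + 0 = 11/103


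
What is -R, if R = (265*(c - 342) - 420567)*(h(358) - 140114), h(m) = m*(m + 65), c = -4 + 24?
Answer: 5726754040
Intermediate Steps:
c = 20
h(m) = m*(65 + m)
R = -5726754040 (R = (265*(20 - 342) - 420567)*(358*(65 + 358) - 140114) = (265*(-322) - 420567)*(358*423 - 140114) = (-85330 - 420567)*(151434 - 140114) = -505897*11320 = -5726754040)
-R = -1*(-5726754040) = 5726754040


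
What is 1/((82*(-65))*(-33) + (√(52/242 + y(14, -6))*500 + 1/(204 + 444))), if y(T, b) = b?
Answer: 8936686740168/1571947327719332761 - 23094720000*I*√7/1571947327719332761 ≈ 5.6851e-6 - 3.8871e-8*I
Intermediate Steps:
1/((82*(-65))*(-33) + (√(52/242 + y(14, -6))*500 + 1/(204 + 444))) = 1/((82*(-65))*(-33) + (√(52/242 - 6)*500 + 1/(204 + 444))) = 1/(-5330*(-33) + (√(52*(1/242) - 6)*500 + 1/648)) = 1/(175890 + (√(26/121 - 6)*500 + 1/648)) = 1/(175890 + (√(-700/121)*500 + 1/648)) = 1/(175890 + ((10*I*√7/11)*500 + 1/648)) = 1/(175890 + (5000*I*√7/11 + 1/648)) = 1/(175890 + (1/648 + 5000*I*√7/11)) = 1/(113976721/648 + 5000*I*√7/11)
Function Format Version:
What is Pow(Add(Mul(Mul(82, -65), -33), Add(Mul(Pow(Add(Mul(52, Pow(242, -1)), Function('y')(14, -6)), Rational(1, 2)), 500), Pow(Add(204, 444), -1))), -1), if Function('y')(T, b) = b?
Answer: Add(Rational(8936686740168, 1571947327719332761), Mul(Rational(-23094720000, 1571947327719332761), I, Pow(7, Rational(1, 2)))) ≈ Add(5.6851e-6, Mul(-3.8871e-8, I))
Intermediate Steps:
Pow(Add(Mul(Mul(82, -65), -33), Add(Mul(Pow(Add(Mul(52, Pow(242, -1)), Function('y')(14, -6)), Rational(1, 2)), 500), Pow(Add(204, 444), -1))), -1) = Pow(Add(Mul(Mul(82, -65), -33), Add(Mul(Pow(Add(Mul(52, Pow(242, -1)), -6), Rational(1, 2)), 500), Pow(Add(204, 444), -1))), -1) = Pow(Add(Mul(-5330, -33), Add(Mul(Pow(Add(Mul(52, Rational(1, 242)), -6), Rational(1, 2)), 500), Pow(648, -1))), -1) = Pow(Add(175890, Add(Mul(Pow(Add(Rational(26, 121), -6), Rational(1, 2)), 500), Rational(1, 648))), -1) = Pow(Add(175890, Add(Mul(Pow(Rational(-700, 121), Rational(1, 2)), 500), Rational(1, 648))), -1) = Pow(Add(175890, Add(Mul(Mul(Rational(10, 11), I, Pow(7, Rational(1, 2))), 500), Rational(1, 648))), -1) = Pow(Add(175890, Add(Mul(Rational(5000, 11), I, Pow(7, Rational(1, 2))), Rational(1, 648))), -1) = Pow(Add(175890, Add(Rational(1, 648), Mul(Rational(5000, 11), I, Pow(7, Rational(1, 2))))), -1) = Pow(Add(Rational(113976721, 648), Mul(Rational(5000, 11), I, Pow(7, Rational(1, 2)))), -1)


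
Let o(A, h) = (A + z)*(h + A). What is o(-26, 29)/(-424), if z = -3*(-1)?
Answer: 69/424 ≈ 0.16274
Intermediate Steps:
z = 3
o(A, h) = (3 + A)*(A + h) (o(A, h) = (A + 3)*(h + A) = (3 + A)*(A + h))
o(-26, 29)/(-424) = ((-26)² + 3*(-26) + 3*29 - 26*29)/(-424) = (676 - 78 + 87 - 754)*(-1/424) = -69*(-1/424) = 69/424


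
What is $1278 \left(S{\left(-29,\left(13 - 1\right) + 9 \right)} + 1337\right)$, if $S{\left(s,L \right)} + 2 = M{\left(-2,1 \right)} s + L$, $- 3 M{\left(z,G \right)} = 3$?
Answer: $1770030$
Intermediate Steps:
$M{\left(z,G \right)} = -1$ ($M{\left(z,G \right)} = \left(- \frac{1}{3}\right) 3 = -1$)
$S{\left(s,L \right)} = -2 + L - s$ ($S{\left(s,L \right)} = -2 + \left(- s + L\right) = -2 + \left(L - s\right) = -2 + L - s$)
$1278 \left(S{\left(-29,\left(13 - 1\right) + 9 \right)} + 1337\right) = 1278 \left(\left(-2 + \left(\left(13 - 1\right) + 9\right) - -29\right) + 1337\right) = 1278 \left(\left(-2 + \left(12 + 9\right) + 29\right) + 1337\right) = 1278 \left(\left(-2 + 21 + 29\right) + 1337\right) = 1278 \left(48 + 1337\right) = 1278 \cdot 1385 = 1770030$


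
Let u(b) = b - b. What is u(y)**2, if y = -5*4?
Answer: 0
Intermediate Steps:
y = -20
u(b) = 0
u(y)**2 = 0**2 = 0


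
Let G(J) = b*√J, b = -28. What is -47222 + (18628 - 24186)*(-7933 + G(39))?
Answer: 44044392 + 155624*√39 ≈ 4.5016e+7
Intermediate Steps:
G(J) = -28*√J
-47222 + (18628 - 24186)*(-7933 + G(39)) = -47222 + (18628 - 24186)*(-7933 - 28*√39) = -47222 - 5558*(-7933 - 28*√39) = -47222 + (44091614 + 155624*√39) = 44044392 + 155624*√39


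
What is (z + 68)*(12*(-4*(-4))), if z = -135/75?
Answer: 63552/5 ≈ 12710.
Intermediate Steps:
z = -9/5 (z = -135*1/75 = -9/5 ≈ -1.8000)
(z + 68)*(12*(-4*(-4))) = (-9/5 + 68)*(12*(-4*(-4))) = 331*(12*16)/5 = (331/5)*192 = 63552/5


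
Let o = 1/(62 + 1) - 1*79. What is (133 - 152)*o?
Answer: 94544/63 ≈ 1500.7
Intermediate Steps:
o = -4976/63 (o = 1/63 - 79 = -4976/63 ≈ -78.984)
(133 - 152)*o = (133 - 152)*(-4976/63) = -19*(-4976/63) = 94544/63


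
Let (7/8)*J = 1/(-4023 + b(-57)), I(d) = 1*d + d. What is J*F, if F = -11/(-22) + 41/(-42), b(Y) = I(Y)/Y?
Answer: 80/591087 ≈ 0.00013534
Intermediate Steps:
I(d) = 2*d (I(d) = d + d = 2*d)
b(Y) = 2 (b(Y) = (2*Y)/Y = 2)
J = -8/28147 (J = 8/(7*(-4023 + 2)) = (8/7)/(-4021) = (8/7)*(-1/4021) = -8/28147 ≈ -0.00028422)
F = -10/21 (F = -11*(-1/22) + 41*(-1/42) = ½ - 41/42 = -10/21 ≈ -0.47619)
J*F = -8/28147*(-10/21) = 80/591087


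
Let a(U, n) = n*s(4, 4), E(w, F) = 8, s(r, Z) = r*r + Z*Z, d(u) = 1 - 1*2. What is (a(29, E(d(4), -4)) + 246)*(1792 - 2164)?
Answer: -186744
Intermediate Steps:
d(u) = -1 (d(u) = 1 - 2 = -1)
s(r, Z) = Z**2 + r**2 (s(r, Z) = r**2 + Z**2 = Z**2 + r**2)
a(U, n) = 32*n (a(U, n) = n*(4**2 + 4**2) = n*(16 + 16) = n*32 = 32*n)
(a(29, E(d(4), -4)) + 246)*(1792 - 2164) = (32*8 + 246)*(1792 - 2164) = (256 + 246)*(-372) = 502*(-372) = -186744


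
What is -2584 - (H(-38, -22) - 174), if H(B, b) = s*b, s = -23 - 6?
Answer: -3048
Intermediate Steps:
s = -29
H(B, b) = -29*b
-2584 - (H(-38, -22) - 174) = -2584 - (-29*(-22) - 174) = -2584 - (638 - 174) = -2584 - 1*464 = -2584 - 464 = -3048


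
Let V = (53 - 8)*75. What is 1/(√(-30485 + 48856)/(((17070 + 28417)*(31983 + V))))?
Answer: 1608329346*√18371/18371 ≈ 1.1866e+7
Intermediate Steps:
V = 3375 (V = 45*75 = 3375)
1/(√(-30485 + 48856)/(((17070 + 28417)*(31983 + V)))) = 1/(√(-30485 + 48856)/(((17070 + 28417)*(31983 + 3375)))) = 1/(√18371/((45487*35358))) = 1/(√18371/1608329346) = 1608329346*√18371/18371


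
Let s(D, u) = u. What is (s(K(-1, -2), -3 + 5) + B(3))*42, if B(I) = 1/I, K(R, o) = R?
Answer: 98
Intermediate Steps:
B(I) = 1/I
(s(K(-1, -2), -3 + 5) + B(3))*42 = ((-3 + 5) + 1/3)*42 = (2 + ⅓)*42 = (7/3)*42 = 98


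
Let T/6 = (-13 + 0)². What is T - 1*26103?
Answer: -25089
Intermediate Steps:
T = 1014 (T = 6*(-13 + 0)² = 6*(-13)² = 6*169 = 1014)
T - 1*26103 = 1014 - 1*26103 = 1014 - 26103 = -25089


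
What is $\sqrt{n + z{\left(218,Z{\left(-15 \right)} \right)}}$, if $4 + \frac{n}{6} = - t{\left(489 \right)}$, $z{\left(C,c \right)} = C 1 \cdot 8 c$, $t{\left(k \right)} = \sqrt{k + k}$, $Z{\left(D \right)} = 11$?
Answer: $\sqrt{19160 - 6 \sqrt{978}} \approx 137.74$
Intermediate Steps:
$t{\left(k \right)} = \sqrt{2} \sqrt{k}$ ($t{\left(k \right)} = \sqrt{2 k} = \sqrt{2} \sqrt{k}$)
$z{\left(C,c \right)} = 8 C c$ ($z{\left(C,c \right)} = C 8 c = 8 C c$)
$n = -24 - 6 \sqrt{978}$ ($n = -24 + 6 \left(- \sqrt{2} \sqrt{489}\right) = -24 + 6 \left(- \sqrt{978}\right) = -24 - 6 \sqrt{978} \approx -211.64$)
$\sqrt{n + z{\left(218,Z{\left(-15 \right)} \right)}} = \sqrt{\left(-24 - 6 \sqrt{978}\right) + 8 \cdot 218 \cdot 11} = \sqrt{\left(-24 - 6 \sqrt{978}\right) + 19184} = \sqrt{19160 - 6 \sqrt{978}}$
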